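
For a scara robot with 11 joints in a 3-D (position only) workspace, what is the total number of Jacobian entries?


Given: task space dimension = 3, joints = 11
Jacobian is a 3 x 11 matrix
Total entries = rows * columns
Total = 3 * 11
Total = 33

33


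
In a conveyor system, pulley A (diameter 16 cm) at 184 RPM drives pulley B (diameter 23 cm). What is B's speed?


Given: D1 = 16 cm, w1 = 184 RPM, D2 = 23 cm
Using D1*w1 = D2*w2
w2 = D1*w1 / D2
w2 = 16*184 / 23
w2 = 2944 / 23
w2 = 128 RPM

128 RPM


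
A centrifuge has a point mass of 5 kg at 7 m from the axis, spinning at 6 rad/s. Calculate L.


Given: m = 5 kg, r = 7 m, omega = 6 rad/s
For a point mass: I = m*r^2
I = 5*7^2 = 5*49 = 245
L = I*omega = 245*6
L = 1470 kg*m^2/s

1470 kg*m^2/s


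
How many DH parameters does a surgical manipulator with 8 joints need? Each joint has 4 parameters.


Given: 8 joints, 4 DH parameters per joint (d, theta, a, alpha)
Total DH parameters = number_of_joints * 4
Total = 8 * 4
Total = 32

32


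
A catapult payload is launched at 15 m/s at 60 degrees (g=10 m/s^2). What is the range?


Given: v0 = 15 m/s, theta = 60 deg, g = 10 m/s^2
sin(2*60) = sin(120) = sqrt(3)/2
Using R = v0^2 * sin(2*theta) / g
R = 15^2 * (sqrt(3)/2) / 10
R = 225 * sqrt(3) / 20
R = 45/4*sqrt(3) m

45/4*sqrt(3) m


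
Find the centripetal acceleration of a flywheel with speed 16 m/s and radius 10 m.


Given: v = 16 m/s, r = 10 m
Using a_c = v^2 / r
a_c = 16^2 / 10
a_c = 256 / 10
a_c = 128/5 m/s^2

128/5 m/s^2


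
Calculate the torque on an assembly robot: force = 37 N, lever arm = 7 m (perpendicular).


Given: F = 37 N, r = 7 m, angle = 90 deg (perpendicular)
Using tau = F * r * sin(90)
sin(90) = 1
tau = 37 * 7 * 1
tau = 259 Nm

259 Nm


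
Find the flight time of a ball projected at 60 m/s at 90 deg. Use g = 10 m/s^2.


Given: v0 = 60 m/s, theta = 90 deg, g = 10 m/s^2
sin(90) = 1
Using T = 2*v0*sin(theta) / g
T = 2*60*1 / 10
T = 120 / 10
T = 12 s

12 s


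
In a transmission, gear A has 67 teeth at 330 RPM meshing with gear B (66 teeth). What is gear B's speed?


Given: N1 = 67 teeth, w1 = 330 RPM, N2 = 66 teeth
Using N1*w1 = N2*w2
w2 = N1*w1 / N2
w2 = 67*330 / 66
w2 = 22110 / 66
w2 = 335 RPM

335 RPM


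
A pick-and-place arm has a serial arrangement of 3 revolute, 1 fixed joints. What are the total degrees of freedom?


Given: serial robot with 3 revolute, 1 fixed joints
DOF contribution per joint type: revolute=1, prismatic=1, spherical=3, fixed=0
DOF = 3*1 + 1*0
DOF = 3

3


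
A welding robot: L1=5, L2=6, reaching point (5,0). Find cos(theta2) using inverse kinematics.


Given: L1 = 5, L2 = 6, target (x, y) = (5, 0)
Using cos(theta2) = (x^2 + y^2 - L1^2 - L2^2) / (2*L1*L2)
x^2 + y^2 = 5^2 + 0 = 25
L1^2 + L2^2 = 25 + 36 = 61
Numerator = 25 - 61 = -36
Denominator = 2*5*6 = 60
cos(theta2) = -36/60 = -3/5

-3/5


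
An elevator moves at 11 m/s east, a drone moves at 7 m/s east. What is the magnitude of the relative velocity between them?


Given: v_A = 11 m/s east, v_B = 7 m/s east
Both move in the same direction; relative speed = |v_A - v_B|
|11 - 7| = |4|
= 4 m/s

4 m/s


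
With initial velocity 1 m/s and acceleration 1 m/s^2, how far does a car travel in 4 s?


Given: v0 = 1 m/s, a = 1 m/s^2, t = 4 s
Using s = v0*t + (1/2)*a*t^2
s = 1*4 + (1/2)*1*4^2
s = 4 + (1/2)*16
s = 4 + 8
s = 12

12 m


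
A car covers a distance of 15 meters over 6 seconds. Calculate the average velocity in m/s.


Given: distance d = 15 m, time t = 6 s
Using v = d / t
v = 15 / 6
v = 5/2 m/s

5/2 m/s


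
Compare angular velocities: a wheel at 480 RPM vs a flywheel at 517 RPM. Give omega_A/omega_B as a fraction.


Given: RPM_A = 480, RPM_B = 517
omega = 2*pi*RPM/60, so omega_A/omega_B = RPM_A / RPM_B
omega_A/omega_B = 480 / 517
omega_A/omega_B = 480/517

480/517


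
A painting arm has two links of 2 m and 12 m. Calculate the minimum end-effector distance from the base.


Given: L1 = 2 m, L2 = 12 m
For a 2-link planar arm, min reach = |L1 - L2| (second link folded back)
Min reach = |2 - 12|
Min reach = 10 m

10 m


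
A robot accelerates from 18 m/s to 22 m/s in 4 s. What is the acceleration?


Given: initial velocity v0 = 18 m/s, final velocity v = 22 m/s, time t = 4 s
Using a = (v - v0) / t
a = (22 - 18) / 4
a = 4 / 4
a = 1 m/s^2

1 m/s^2


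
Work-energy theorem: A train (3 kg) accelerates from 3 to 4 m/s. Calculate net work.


Given: m = 3 kg, v0 = 3 m/s, v = 4 m/s
Using W = (1/2)*m*(v^2 - v0^2)
v^2 = 4^2 = 16
v0^2 = 3^2 = 9
v^2 - v0^2 = 16 - 9 = 7
W = (1/2)*3*7 = 21/2 J

21/2 J


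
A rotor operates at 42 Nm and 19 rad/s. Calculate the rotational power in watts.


Given: tau = 42 Nm, omega = 19 rad/s
Using P = tau * omega
P = 42 * 19
P = 798 W

798 W


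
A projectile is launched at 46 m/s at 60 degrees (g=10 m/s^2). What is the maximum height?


Given: v0 = 46 m/s, theta = 60 deg, g = 10 m/s^2
sin^2(60) = 3/4
Using H = v0^2 * sin^2(theta) / (2*g)
H = 46^2 * 3/4 / (2*10)
H = 2116 * 3/4 / 20
H = 1587 / 20
H = 1587/20 m

1587/20 m


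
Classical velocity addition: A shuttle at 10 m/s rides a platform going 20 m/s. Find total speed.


Given: object velocity = 10 m/s, platform velocity = 20 m/s (same direction)
Using classical velocity addition: v_total = v_object + v_platform
v_total = 10 + 20
v_total = 30 m/s

30 m/s


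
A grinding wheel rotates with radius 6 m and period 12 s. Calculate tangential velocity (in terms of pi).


Given: radius r = 6 m, period T = 12 s
Using v = 2*pi*r / T
v = 2*pi*6 / 12
v = 12*pi / 12
v = 1*pi m/s

1*pi m/s


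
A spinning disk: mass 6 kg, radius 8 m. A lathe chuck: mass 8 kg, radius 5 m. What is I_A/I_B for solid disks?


Given: M1=6 kg, R1=8 m, M2=8 kg, R2=5 m
For a disk: I = (1/2)*M*R^2, so I_A/I_B = (M1*R1^2)/(M2*R2^2)
M1*R1^2 = 6*64 = 384
M2*R2^2 = 8*25 = 200
I_A/I_B = 384/200 = 48/25

48/25


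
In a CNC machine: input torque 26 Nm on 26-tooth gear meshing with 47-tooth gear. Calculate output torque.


Given: N1 = 26, N2 = 47, T1 = 26 Nm
Using T2/T1 = N2/N1
T2 = T1 * N2 / N1
T2 = 26 * 47 / 26
T2 = 1222 / 26
T2 = 47 Nm

47 Nm


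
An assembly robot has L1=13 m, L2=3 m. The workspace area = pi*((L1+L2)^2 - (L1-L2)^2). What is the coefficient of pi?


Given: L1 = 13, L2 = 3
(L1+L2)^2 = (16)^2 = 256
(L1-L2)^2 = (10)^2 = 100
Difference = 256 - 100 = 156
This equals 4*L1*L2 = 4*13*3 = 156
Workspace area = 156*pi

156


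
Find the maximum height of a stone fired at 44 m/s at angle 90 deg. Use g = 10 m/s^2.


Given: v0 = 44 m/s, theta = 90 deg, g = 10 m/s^2
sin^2(90) = 1
Using H = v0^2 * sin^2(theta) / (2*g)
H = 44^2 * 1 / (2*10)
H = 1936 * 1 / 20
H = 1936 / 20
H = 484/5 m

484/5 m


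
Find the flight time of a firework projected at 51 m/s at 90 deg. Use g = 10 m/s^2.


Given: v0 = 51 m/s, theta = 90 deg, g = 10 m/s^2
sin(90) = 1
Using T = 2*v0*sin(theta) / g
T = 2*51*1 / 10
T = 102 / 10
T = 51/5 s

51/5 s


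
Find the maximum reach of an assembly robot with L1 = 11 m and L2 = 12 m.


Given: L1 = 11 m, L2 = 12 m
For a 2-link planar arm, max reach = L1 + L2 (fully extended)
Max reach = 11 + 12
Max reach = 23 m

23 m


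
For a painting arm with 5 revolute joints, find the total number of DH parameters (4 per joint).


Given: 5 joints, 4 DH parameters per joint (d, theta, a, alpha)
Total DH parameters = number_of_joints * 4
Total = 5 * 4
Total = 20

20


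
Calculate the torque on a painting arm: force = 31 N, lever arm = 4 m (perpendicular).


Given: F = 31 N, r = 4 m, angle = 90 deg (perpendicular)
Using tau = F * r * sin(90)
sin(90) = 1
tau = 31 * 4 * 1
tau = 124 Nm

124 Nm


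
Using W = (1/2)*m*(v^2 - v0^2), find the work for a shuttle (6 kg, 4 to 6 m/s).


Given: m = 6 kg, v0 = 4 m/s, v = 6 m/s
Using W = (1/2)*m*(v^2 - v0^2)
v^2 = 6^2 = 36
v0^2 = 4^2 = 16
v^2 - v0^2 = 36 - 16 = 20
W = (1/2)*6*20 = 60 J

60 J


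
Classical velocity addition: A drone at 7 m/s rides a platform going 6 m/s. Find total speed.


Given: object velocity = 7 m/s, platform velocity = 6 m/s (same direction)
Using classical velocity addition: v_total = v_object + v_platform
v_total = 7 + 6
v_total = 13 m/s

13 m/s


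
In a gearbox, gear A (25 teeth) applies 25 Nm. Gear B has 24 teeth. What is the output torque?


Given: N1 = 25, N2 = 24, T1 = 25 Nm
Using T2/T1 = N2/N1
T2 = T1 * N2 / N1
T2 = 25 * 24 / 25
T2 = 600 / 25
T2 = 24 Nm

24 Nm


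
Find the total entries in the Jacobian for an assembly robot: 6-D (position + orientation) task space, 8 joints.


Given: task space dimension = 6, joints = 8
Jacobian is a 6 x 8 matrix
Total entries = rows * columns
Total = 6 * 8
Total = 48

48


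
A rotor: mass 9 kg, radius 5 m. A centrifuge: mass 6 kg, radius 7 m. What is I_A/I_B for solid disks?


Given: M1=9 kg, R1=5 m, M2=6 kg, R2=7 m
For a disk: I = (1/2)*M*R^2, so I_A/I_B = (M1*R1^2)/(M2*R2^2)
M1*R1^2 = 9*25 = 225
M2*R2^2 = 6*49 = 294
I_A/I_B = 225/294 = 75/98

75/98


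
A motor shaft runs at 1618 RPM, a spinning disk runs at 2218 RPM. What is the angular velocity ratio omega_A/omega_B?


Given: RPM_A = 1618, RPM_B = 2218
omega = 2*pi*RPM/60, so omega_A/omega_B = RPM_A / RPM_B
omega_A/omega_B = 1618 / 2218
omega_A/omega_B = 809/1109

809/1109


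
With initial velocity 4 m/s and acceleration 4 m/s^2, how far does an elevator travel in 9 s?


Given: v0 = 4 m/s, a = 4 m/s^2, t = 9 s
Using s = v0*t + (1/2)*a*t^2
s = 4*9 + (1/2)*4*9^2
s = 36 + (1/2)*324
s = 36 + 162
s = 198

198 m


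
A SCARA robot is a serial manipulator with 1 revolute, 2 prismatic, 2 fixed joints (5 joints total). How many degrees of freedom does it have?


Given: serial robot with 1 revolute, 2 prismatic, 2 fixed joints
DOF contribution per joint type: revolute=1, prismatic=1, spherical=3, fixed=0
DOF = 1*1 + 2*1 + 2*0
DOF = 3

3


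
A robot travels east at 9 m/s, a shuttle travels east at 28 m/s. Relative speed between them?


Given: v_A = 9 m/s east, v_B = 28 m/s east
Both move in the same direction; relative speed = |v_A - v_B|
|9 - 28| = |-19|
= 19 m/s

19 m/s


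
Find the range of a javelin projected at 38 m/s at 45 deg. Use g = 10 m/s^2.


Given: v0 = 38 m/s, theta = 45 deg, g = 10 m/s^2
sin(2*45) = sin(90) = 1
Using R = v0^2 * sin(2*theta) / g
R = 38^2 * 1 / 10
R = 1444 / 10
R = 722/5 m

722/5 m


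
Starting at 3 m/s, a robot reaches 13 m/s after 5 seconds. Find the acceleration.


Given: initial velocity v0 = 3 m/s, final velocity v = 13 m/s, time t = 5 s
Using a = (v - v0) / t
a = (13 - 3) / 5
a = 10 / 5
a = 2 m/s^2

2 m/s^2


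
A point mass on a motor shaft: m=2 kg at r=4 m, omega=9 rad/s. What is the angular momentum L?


Given: m = 2 kg, r = 4 m, omega = 9 rad/s
For a point mass: I = m*r^2
I = 2*4^2 = 2*16 = 32
L = I*omega = 32*9
L = 288 kg*m^2/s

288 kg*m^2/s


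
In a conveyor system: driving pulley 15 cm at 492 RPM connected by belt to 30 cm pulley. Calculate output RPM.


Given: D1 = 15 cm, w1 = 492 RPM, D2 = 30 cm
Using D1*w1 = D2*w2
w2 = D1*w1 / D2
w2 = 15*492 / 30
w2 = 7380 / 30
w2 = 246 RPM

246 RPM


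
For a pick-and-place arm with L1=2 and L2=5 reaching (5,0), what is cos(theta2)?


Given: L1 = 2, L2 = 5, target (x, y) = (5, 0)
Using cos(theta2) = (x^2 + y^2 - L1^2 - L2^2) / (2*L1*L2)
x^2 + y^2 = 5^2 + 0 = 25
L1^2 + L2^2 = 4 + 25 = 29
Numerator = 25 - 29 = -4
Denominator = 2*2*5 = 20
cos(theta2) = -4/20 = -1/5

-1/5


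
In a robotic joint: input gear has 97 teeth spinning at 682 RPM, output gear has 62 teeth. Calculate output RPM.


Given: N1 = 97 teeth, w1 = 682 RPM, N2 = 62 teeth
Using N1*w1 = N2*w2
w2 = N1*w1 / N2
w2 = 97*682 / 62
w2 = 66154 / 62
w2 = 1067 RPM

1067 RPM


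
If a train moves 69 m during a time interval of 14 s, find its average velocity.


Given: distance d = 69 m, time t = 14 s
Using v = d / t
v = 69 / 14
v = 69/14 m/s

69/14 m/s


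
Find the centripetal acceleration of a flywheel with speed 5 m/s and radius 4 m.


Given: v = 5 m/s, r = 4 m
Using a_c = v^2 / r
a_c = 5^2 / 4
a_c = 25 / 4
a_c = 25/4 m/s^2

25/4 m/s^2


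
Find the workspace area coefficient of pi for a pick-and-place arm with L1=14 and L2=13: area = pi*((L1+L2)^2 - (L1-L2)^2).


Given: L1 = 14, L2 = 13
(L1+L2)^2 = (27)^2 = 729
(L1-L2)^2 = (1)^2 = 1
Difference = 729 - 1 = 728
This equals 4*L1*L2 = 4*14*13 = 728
Workspace area = 728*pi

728


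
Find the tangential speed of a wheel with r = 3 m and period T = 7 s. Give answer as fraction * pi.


Given: radius r = 3 m, period T = 7 s
Using v = 2*pi*r / T
v = 2*pi*3 / 7
v = 6*pi / 7
v = 6/7*pi m/s

6/7*pi m/s


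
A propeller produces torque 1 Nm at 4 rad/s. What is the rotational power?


Given: tau = 1 Nm, omega = 4 rad/s
Using P = tau * omega
P = 1 * 4
P = 4 W

4 W


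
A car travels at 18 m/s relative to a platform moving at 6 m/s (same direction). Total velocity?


Given: object velocity = 18 m/s, platform velocity = 6 m/s (same direction)
Using classical velocity addition: v_total = v_object + v_platform
v_total = 18 + 6
v_total = 24 m/s

24 m/s


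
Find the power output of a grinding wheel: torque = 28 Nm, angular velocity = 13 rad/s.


Given: tau = 28 Nm, omega = 13 rad/s
Using P = tau * omega
P = 28 * 13
P = 364 W

364 W


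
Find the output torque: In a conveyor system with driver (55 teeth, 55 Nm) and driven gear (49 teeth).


Given: N1 = 55, N2 = 49, T1 = 55 Nm
Using T2/T1 = N2/N1
T2 = T1 * N2 / N1
T2 = 55 * 49 / 55
T2 = 2695 / 55
T2 = 49 Nm

49 Nm


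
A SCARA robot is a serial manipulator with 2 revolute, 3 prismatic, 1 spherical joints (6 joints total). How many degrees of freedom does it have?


Given: serial robot with 2 revolute, 3 prismatic, 1 spherical joints
DOF contribution per joint type: revolute=1, prismatic=1, spherical=3, fixed=0
DOF = 2*1 + 3*1 + 1*3
DOF = 8

8


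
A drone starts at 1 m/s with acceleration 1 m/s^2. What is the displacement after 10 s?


Given: v0 = 1 m/s, a = 1 m/s^2, t = 10 s
Using s = v0*t + (1/2)*a*t^2
s = 1*10 + (1/2)*1*10^2
s = 10 + (1/2)*100
s = 10 + 50
s = 60

60 m


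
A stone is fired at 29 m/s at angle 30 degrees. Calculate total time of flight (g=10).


Given: v0 = 29 m/s, theta = 30 deg, g = 10 m/s^2
sin(30) = 1/2
Using T = 2*v0*sin(theta) / g
T = 2*29*1/2 / 10
T = 29 / 10
T = 29/10 s

29/10 s


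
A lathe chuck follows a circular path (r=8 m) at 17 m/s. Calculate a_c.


Given: v = 17 m/s, r = 8 m
Using a_c = v^2 / r
a_c = 17^2 / 8
a_c = 289 / 8
a_c = 289/8 m/s^2

289/8 m/s^2


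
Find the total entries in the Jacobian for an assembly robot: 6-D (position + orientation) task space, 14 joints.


Given: task space dimension = 6, joints = 14
Jacobian is a 6 x 14 matrix
Total entries = rows * columns
Total = 6 * 14
Total = 84

84


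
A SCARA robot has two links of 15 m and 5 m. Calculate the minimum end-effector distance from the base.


Given: L1 = 15 m, L2 = 5 m
For a 2-link planar arm, min reach = |L1 - L2| (second link folded back)
Min reach = |15 - 5|
Min reach = 10 m

10 m


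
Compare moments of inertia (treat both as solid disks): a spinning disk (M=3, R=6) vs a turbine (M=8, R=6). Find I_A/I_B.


Given: M1=3 kg, R1=6 m, M2=8 kg, R2=6 m
For a disk: I = (1/2)*M*R^2, so I_A/I_B = (M1*R1^2)/(M2*R2^2)
M1*R1^2 = 3*36 = 108
M2*R2^2 = 8*36 = 288
I_A/I_B = 108/288 = 3/8

3/8


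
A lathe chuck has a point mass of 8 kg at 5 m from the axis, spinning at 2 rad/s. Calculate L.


Given: m = 8 kg, r = 5 m, omega = 2 rad/s
For a point mass: I = m*r^2
I = 8*5^2 = 8*25 = 200
L = I*omega = 200*2
L = 400 kg*m^2/s

400 kg*m^2/s


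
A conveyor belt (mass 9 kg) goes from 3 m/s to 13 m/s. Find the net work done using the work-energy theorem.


Given: m = 9 kg, v0 = 3 m/s, v = 13 m/s
Using W = (1/2)*m*(v^2 - v0^2)
v^2 = 13^2 = 169
v0^2 = 3^2 = 9
v^2 - v0^2 = 169 - 9 = 160
W = (1/2)*9*160 = 720 J

720 J


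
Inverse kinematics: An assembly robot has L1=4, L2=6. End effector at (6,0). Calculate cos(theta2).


Given: L1 = 4, L2 = 6, target (x, y) = (6, 0)
Using cos(theta2) = (x^2 + y^2 - L1^2 - L2^2) / (2*L1*L2)
x^2 + y^2 = 6^2 + 0 = 36
L1^2 + L2^2 = 16 + 36 = 52
Numerator = 36 - 52 = -16
Denominator = 2*4*6 = 48
cos(theta2) = -16/48 = -1/3

-1/3


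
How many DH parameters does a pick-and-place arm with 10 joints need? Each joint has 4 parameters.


Given: 10 joints, 4 DH parameters per joint (d, theta, a, alpha)
Total DH parameters = number_of_joints * 4
Total = 10 * 4
Total = 40

40


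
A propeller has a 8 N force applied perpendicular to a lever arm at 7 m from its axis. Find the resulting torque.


Given: F = 8 N, r = 7 m, angle = 90 deg (perpendicular)
Using tau = F * r * sin(90)
sin(90) = 1
tau = 8 * 7 * 1
tau = 56 Nm

56 Nm


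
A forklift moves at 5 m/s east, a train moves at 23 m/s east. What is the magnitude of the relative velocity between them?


Given: v_A = 5 m/s east, v_B = 23 m/s east
Both move in the same direction; relative speed = |v_A - v_B|
|5 - 23| = |-18|
= 18 m/s

18 m/s


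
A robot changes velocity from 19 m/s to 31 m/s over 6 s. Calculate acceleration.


Given: initial velocity v0 = 19 m/s, final velocity v = 31 m/s, time t = 6 s
Using a = (v - v0) / t
a = (31 - 19) / 6
a = 12 / 6
a = 2 m/s^2

2 m/s^2


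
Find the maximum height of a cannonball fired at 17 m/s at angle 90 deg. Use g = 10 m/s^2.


Given: v0 = 17 m/s, theta = 90 deg, g = 10 m/s^2
sin^2(90) = 1
Using H = v0^2 * sin^2(theta) / (2*g)
H = 17^2 * 1 / (2*10)
H = 289 * 1 / 20
H = 289 / 20
H = 289/20 m

289/20 m


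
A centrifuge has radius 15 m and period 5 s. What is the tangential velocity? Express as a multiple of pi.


Given: radius r = 15 m, period T = 5 s
Using v = 2*pi*r / T
v = 2*pi*15 / 5
v = 30*pi / 5
v = 6*pi m/s

6*pi m/s


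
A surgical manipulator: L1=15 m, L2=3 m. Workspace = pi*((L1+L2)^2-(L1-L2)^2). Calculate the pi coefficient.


Given: L1 = 15, L2 = 3
(L1+L2)^2 = (18)^2 = 324
(L1-L2)^2 = (12)^2 = 144
Difference = 324 - 144 = 180
This equals 4*L1*L2 = 4*15*3 = 180
Workspace area = 180*pi

180


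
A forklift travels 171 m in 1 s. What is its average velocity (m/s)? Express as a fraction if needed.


Given: distance d = 171 m, time t = 1 s
Using v = d / t
v = 171 / 1
v = 171 m/s

171 m/s


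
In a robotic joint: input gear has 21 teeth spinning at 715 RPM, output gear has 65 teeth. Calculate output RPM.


Given: N1 = 21 teeth, w1 = 715 RPM, N2 = 65 teeth
Using N1*w1 = N2*w2
w2 = N1*w1 / N2
w2 = 21*715 / 65
w2 = 15015 / 65
w2 = 231 RPM

231 RPM


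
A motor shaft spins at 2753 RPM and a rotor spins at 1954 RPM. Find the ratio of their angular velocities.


Given: RPM_A = 2753, RPM_B = 1954
omega = 2*pi*RPM/60, so omega_A/omega_B = RPM_A / RPM_B
omega_A/omega_B = 2753 / 1954
omega_A/omega_B = 2753/1954

2753/1954


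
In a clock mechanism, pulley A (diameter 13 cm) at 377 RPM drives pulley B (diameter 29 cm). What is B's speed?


Given: D1 = 13 cm, w1 = 377 RPM, D2 = 29 cm
Using D1*w1 = D2*w2
w2 = D1*w1 / D2
w2 = 13*377 / 29
w2 = 4901 / 29
w2 = 169 RPM

169 RPM


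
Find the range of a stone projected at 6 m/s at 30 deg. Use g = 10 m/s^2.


Given: v0 = 6 m/s, theta = 30 deg, g = 10 m/s^2
sin(2*30) = sin(60) = sqrt(3)/2
Using R = v0^2 * sin(2*theta) / g
R = 6^2 * (sqrt(3)/2) / 10
R = 36 * sqrt(3) / 20
R = 9/5*sqrt(3) m

9/5*sqrt(3) m


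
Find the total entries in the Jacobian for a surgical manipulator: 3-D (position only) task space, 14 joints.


Given: task space dimension = 3, joints = 14
Jacobian is a 3 x 14 matrix
Total entries = rows * columns
Total = 3 * 14
Total = 42

42


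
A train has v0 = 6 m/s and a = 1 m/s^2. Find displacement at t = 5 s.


Given: v0 = 6 m/s, a = 1 m/s^2, t = 5 s
Using s = v0*t + (1/2)*a*t^2
s = 6*5 + (1/2)*1*5^2
s = 30 + (1/2)*25
s = 30 + 25/2
s = 85/2

85/2 m


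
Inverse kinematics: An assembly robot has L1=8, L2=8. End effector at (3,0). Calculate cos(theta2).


Given: L1 = 8, L2 = 8, target (x, y) = (3, 0)
Using cos(theta2) = (x^2 + y^2 - L1^2 - L2^2) / (2*L1*L2)
x^2 + y^2 = 3^2 + 0 = 9
L1^2 + L2^2 = 64 + 64 = 128
Numerator = 9 - 128 = -119
Denominator = 2*8*8 = 128
cos(theta2) = -119/128 = -119/128

-119/128


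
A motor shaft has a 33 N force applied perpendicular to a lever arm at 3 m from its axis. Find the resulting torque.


Given: F = 33 N, r = 3 m, angle = 90 deg (perpendicular)
Using tau = F * r * sin(90)
sin(90) = 1
tau = 33 * 3 * 1
tau = 99 Nm

99 Nm


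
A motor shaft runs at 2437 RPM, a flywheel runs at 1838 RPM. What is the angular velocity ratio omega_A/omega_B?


Given: RPM_A = 2437, RPM_B = 1838
omega = 2*pi*RPM/60, so omega_A/omega_B = RPM_A / RPM_B
omega_A/omega_B = 2437 / 1838
omega_A/omega_B = 2437/1838

2437/1838


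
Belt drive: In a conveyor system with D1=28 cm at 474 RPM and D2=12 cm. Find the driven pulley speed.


Given: D1 = 28 cm, w1 = 474 RPM, D2 = 12 cm
Using D1*w1 = D2*w2
w2 = D1*w1 / D2
w2 = 28*474 / 12
w2 = 13272 / 12
w2 = 1106 RPM

1106 RPM


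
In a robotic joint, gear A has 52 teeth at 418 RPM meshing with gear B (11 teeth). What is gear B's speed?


Given: N1 = 52 teeth, w1 = 418 RPM, N2 = 11 teeth
Using N1*w1 = N2*w2
w2 = N1*w1 / N2
w2 = 52*418 / 11
w2 = 21736 / 11
w2 = 1976 RPM

1976 RPM


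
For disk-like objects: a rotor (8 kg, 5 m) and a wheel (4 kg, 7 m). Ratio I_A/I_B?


Given: M1=8 kg, R1=5 m, M2=4 kg, R2=7 m
For a disk: I = (1/2)*M*R^2, so I_A/I_B = (M1*R1^2)/(M2*R2^2)
M1*R1^2 = 8*25 = 200
M2*R2^2 = 4*49 = 196
I_A/I_B = 200/196 = 50/49

50/49


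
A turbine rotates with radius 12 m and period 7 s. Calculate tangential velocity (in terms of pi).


Given: radius r = 12 m, period T = 7 s
Using v = 2*pi*r / T
v = 2*pi*12 / 7
v = 24*pi / 7
v = 24/7*pi m/s

24/7*pi m/s


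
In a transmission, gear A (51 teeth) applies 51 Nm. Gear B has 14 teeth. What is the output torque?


Given: N1 = 51, N2 = 14, T1 = 51 Nm
Using T2/T1 = N2/N1
T2 = T1 * N2 / N1
T2 = 51 * 14 / 51
T2 = 714 / 51
T2 = 14 Nm

14 Nm


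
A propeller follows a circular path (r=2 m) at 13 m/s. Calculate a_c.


Given: v = 13 m/s, r = 2 m
Using a_c = v^2 / r
a_c = 13^2 / 2
a_c = 169 / 2
a_c = 169/2 m/s^2

169/2 m/s^2


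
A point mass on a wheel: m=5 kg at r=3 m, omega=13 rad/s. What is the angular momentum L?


Given: m = 5 kg, r = 3 m, omega = 13 rad/s
For a point mass: I = m*r^2
I = 5*3^2 = 5*9 = 45
L = I*omega = 45*13
L = 585 kg*m^2/s

585 kg*m^2/s


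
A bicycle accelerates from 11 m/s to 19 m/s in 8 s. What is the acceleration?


Given: initial velocity v0 = 11 m/s, final velocity v = 19 m/s, time t = 8 s
Using a = (v - v0) / t
a = (19 - 11) / 8
a = 8 / 8
a = 1 m/s^2

1 m/s^2


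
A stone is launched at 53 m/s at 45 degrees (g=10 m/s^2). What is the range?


Given: v0 = 53 m/s, theta = 45 deg, g = 10 m/s^2
sin(2*45) = sin(90) = 1
Using R = v0^2 * sin(2*theta) / g
R = 53^2 * 1 / 10
R = 2809 / 10
R = 2809/10 m

2809/10 m


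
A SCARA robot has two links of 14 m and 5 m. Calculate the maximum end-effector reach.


Given: L1 = 14 m, L2 = 5 m
For a 2-link planar arm, max reach = L1 + L2 (fully extended)
Max reach = 14 + 5
Max reach = 19 m

19 m


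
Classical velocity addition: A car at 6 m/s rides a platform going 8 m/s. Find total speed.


Given: object velocity = 6 m/s, platform velocity = 8 m/s (same direction)
Using classical velocity addition: v_total = v_object + v_platform
v_total = 6 + 8
v_total = 14 m/s

14 m/s


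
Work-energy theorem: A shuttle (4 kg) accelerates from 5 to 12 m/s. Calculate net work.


Given: m = 4 kg, v0 = 5 m/s, v = 12 m/s
Using W = (1/2)*m*(v^2 - v0^2)
v^2 = 12^2 = 144
v0^2 = 5^2 = 25
v^2 - v0^2 = 144 - 25 = 119
W = (1/2)*4*119 = 238 J

238 J


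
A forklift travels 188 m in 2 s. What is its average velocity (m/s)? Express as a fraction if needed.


Given: distance d = 188 m, time t = 2 s
Using v = d / t
v = 188 / 2
v = 94 m/s

94 m/s


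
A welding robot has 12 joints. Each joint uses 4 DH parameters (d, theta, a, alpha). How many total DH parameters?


Given: 12 joints, 4 DH parameters per joint (d, theta, a, alpha)
Total DH parameters = number_of_joints * 4
Total = 12 * 4
Total = 48

48


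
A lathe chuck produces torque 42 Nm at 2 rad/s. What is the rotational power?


Given: tau = 42 Nm, omega = 2 rad/s
Using P = tau * omega
P = 42 * 2
P = 84 W

84 W


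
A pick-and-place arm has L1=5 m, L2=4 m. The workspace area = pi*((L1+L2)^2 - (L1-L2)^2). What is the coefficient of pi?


Given: L1 = 5, L2 = 4
(L1+L2)^2 = (9)^2 = 81
(L1-L2)^2 = (1)^2 = 1
Difference = 81 - 1 = 80
This equals 4*L1*L2 = 4*5*4 = 80
Workspace area = 80*pi

80


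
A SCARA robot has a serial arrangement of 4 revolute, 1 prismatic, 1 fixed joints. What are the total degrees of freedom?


Given: serial robot with 4 revolute, 1 prismatic, 1 fixed joints
DOF contribution per joint type: revolute=1, prismatic=1, spherical=3, fixed=0
DOF = 4*1 + 1*1 + 1*0
DOF = 5

5


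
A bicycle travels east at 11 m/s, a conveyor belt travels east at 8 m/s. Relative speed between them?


Given: v_A = 11 m/s east, v_B = 8 m/s east
Both move in the same direction; relative speed = |v_A - v_B|
|11 - 8| = |3|
= 3 m/s

3 m/s


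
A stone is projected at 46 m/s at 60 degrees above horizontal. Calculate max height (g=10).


Given: v0 = 46 m/s, theta = 60 deg, g = 10 m/s^2
sin^2(60) = 3/4
Using H = v0^2 * sin^2(theta) / (2*g)
H = 46^2 * 3/4 / (2*10)
H = 2116 * 3/4 / 20
H = 1587 / 20
H = 1587/20 m

1587/20 m


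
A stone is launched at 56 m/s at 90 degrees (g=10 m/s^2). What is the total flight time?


Given: v0 = 56 m/s, theta = 90 deg, g = 10 m/s^2
sin(90) = 1
Using T = 2*v0*sin(theta) / g
T = 2*56*1 / 10
T = 112 / 10
T = 56/5 s

56/5 s


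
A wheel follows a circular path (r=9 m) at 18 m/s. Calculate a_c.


Given: v = 18 m/s, r = 9 m
Using a_c = v^2 / r
a_c = 18^2 / 9
a_c = 324 / 9
a_c = 36 m/s^2

36 m/s^2


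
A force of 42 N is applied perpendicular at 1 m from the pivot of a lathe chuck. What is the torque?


Given: F = 42 N, r = 1 m, angle = 90 deg (perpendicular)
Using tau = F * r * sin(90)
sin(90) = 1
tau = 42 * 1 * 1
tau = 42 Nm

42 Nm


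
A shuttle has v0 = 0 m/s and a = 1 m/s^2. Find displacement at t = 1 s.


Given: v0 = 0 m/s, a = 1 m/s^2, t = 1 s
Using s = v0*t + (1/2)*a*t^2
s = 0*1 + (1/2)*1*1^2
s = 0 + (1/2)*1
s = 0 + 1/2
s = 1/2

1/2 m


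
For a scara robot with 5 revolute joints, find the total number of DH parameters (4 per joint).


Given: 5 joints, 4 DH parameters per joint (d, theta, a, alpha)
Total DH parameters = number_of_joints * 4
Total = 5 * 4
Total = 20

20


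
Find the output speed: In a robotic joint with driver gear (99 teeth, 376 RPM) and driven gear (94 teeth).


Given: N1 = 99 teeth, w1 = 376 RPM, N2 = 94 teeth
Using N1*w1 = N2*w2
w2 = N1*w1 / N2
w2 = 99*376 / 94
w2 = 37224 / 94
w2 = 396 RPM

396 RPM


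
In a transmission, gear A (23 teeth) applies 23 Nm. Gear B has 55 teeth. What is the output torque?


Given: N1 = 23, N2 = 55, T1 = 23 Nm
Using T2/T1 = N2/N1
T2 = T1 * N2 / N1
T2 = 23 * 55 / 23
T2 = 1265 / 23
T2 = 55 Nm

55 Nm


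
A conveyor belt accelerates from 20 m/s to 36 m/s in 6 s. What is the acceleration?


Given: initial velocity v0 = 20 m/s, final velocity v = 36 m/s, time t = 6 s
Using a = (v - v0) / t
a = (36 - 20) / 6
a = 16 / 6
a = 8/3 m/s^2

8/3 m/s^2


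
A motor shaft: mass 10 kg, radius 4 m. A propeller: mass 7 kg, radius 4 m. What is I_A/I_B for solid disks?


Given: M1=10 kg, R1=4 m, M2=7 kg, R2=4 m
For a disk: I = (1/2)*M*R^2, so I_A/I_B = (M1*R1^2)/(M2*R2^2)
M1*R1^2 = 10*16 = 160
M2*R2^2 = 7*16 = 112
I_A/I_B = 160/112 = 10/7

10/7


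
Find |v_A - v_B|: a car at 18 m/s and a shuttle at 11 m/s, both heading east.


Given: v_A = 18 m/s east, v_B = 11 m/s east
Both move in the same direction; relative speed = |v_A - v_B|
|18 - 11| = |7|
= 7 m/s

7 m/s


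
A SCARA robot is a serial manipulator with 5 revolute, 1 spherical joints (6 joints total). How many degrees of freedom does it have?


Given: serial robot with 5 revolute, 1 spherical joints
DOF contribution per joint type: revolute=1, prismatic=1, spherical=3, fixed=0
DOF = 5*1 + 1*3
DOF = 8

8


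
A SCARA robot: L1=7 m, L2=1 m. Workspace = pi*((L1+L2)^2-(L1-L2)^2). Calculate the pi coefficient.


Given: L1 = 7, L2 = 1
(L1+L2)^2 = (8)^2 = 64
(L1-L2)^2 = (6)^2 = 36
Difference = 64 - 36 = 28
This equals 4*L1*L2 = 4*7*1 = 28
Workspace area = 28*pi

28


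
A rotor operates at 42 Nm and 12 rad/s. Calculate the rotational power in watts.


Given: tau = 42 Nm, omega = 12 rad/s
Using P = tau * omega
P = 42 * 12
P = 504 W

504 W


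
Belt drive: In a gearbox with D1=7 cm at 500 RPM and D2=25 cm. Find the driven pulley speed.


Given: D1 = 7 cm, w1 = 500 RPM, D2 = 25 cm
Using D1*w1 = D2*w2
w2 = D1*w1 / D2
w2 = 7*500 / 25
w2 = 3500 / 25
w2 = 140 RPM

140 RPM


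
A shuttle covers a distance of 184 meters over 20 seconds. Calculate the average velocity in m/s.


Given: distance d = 184 m, time t = 20 s
Using v = d / t
v = 184 / 20
v = 46/5 m/s

46/5 m/s


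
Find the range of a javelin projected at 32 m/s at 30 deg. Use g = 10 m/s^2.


Given: v0 = 32 m/s, theta = 30 deg, g = 10 m/s^2
sin(2*30) = sin(60) = sqrt(3)/2
Using R = v0^2 * sin(2*theta) / g
R = 32^2 * (sqrt(3)/2) / 10
R = 1024 * sqrt(3) / 20
R = 256/5*sqrt(3) m

256/5*sqrt(3) m


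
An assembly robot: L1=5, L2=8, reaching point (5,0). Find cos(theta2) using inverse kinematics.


Given: L1 = 5, L2 = 8, target (x, y) = (5, 0)
Using cos(theta2) = (x^2 + y^2 - L1^2 - L2^2) / (2*L1*L2)
x^2 + y^2 = 5^2 + 0 = 25
L1^2 + L2^2 = 25 + 64 = 89
Numerator = 25 - 89 = -64
Denominator = 2*5*8 = 80
cos(theta2) = -64/80 = -4/5

-4/5


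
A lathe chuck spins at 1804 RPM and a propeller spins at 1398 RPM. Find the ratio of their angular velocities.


Given: RPM_A = 1804, RPM_B = 1398
omega = 2*pi*RPM/60, so omega_A/omega_B = RPM_A / RPM_B
omega_A/omega_B = 1804 / 1398
omega_A/omega_B = 902/699

902/699


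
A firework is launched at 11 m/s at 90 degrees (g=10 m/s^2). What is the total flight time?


Given: v0 = 11 m/s, theta = 90 deg, g = 10 m/s^2
sin(90) = 1
Using T = 2*v0*sin(theta) / g
T = 2*11*1 / 10
T = 22 / 10
T = 11/5 s

11/5 s


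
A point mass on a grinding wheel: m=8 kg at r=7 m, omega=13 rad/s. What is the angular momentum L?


Given: m = 8 kg, r = 7 m, omega = 13 rad/s
For a point mass: I = m*r^2
I = 8*7^2 = 8*49 = 392
L = I*omega = 392*13
L = 5096 kg*m^2/s

5096 kg*m^2/s


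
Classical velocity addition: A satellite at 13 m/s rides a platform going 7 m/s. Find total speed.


Given: object velocity = 13 m/s, platform velocity = 7 m/s (same direction)
Using classical velocity addition: v_total = v_object + v_platform
v_total = 13 + 7
v_total = 20 m/s

20 m/s


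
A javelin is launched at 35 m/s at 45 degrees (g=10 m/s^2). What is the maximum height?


Given: v0 = 35 m/s, theta = 45 deg, g = 10 m/s^2
sin^2(45) = 1/2
Using H = v0^2 * sin^2(theta) / (2*g)
H = 35^2 * 1/2 / (2*10)
H = 1225 * 1/2 / 20
H = 1225/2 / 20
H = 245/8 m

245/8 m


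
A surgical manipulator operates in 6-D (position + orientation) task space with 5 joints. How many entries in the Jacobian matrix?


Given: task space dimension = 6, joints = 5
Jacobian is a 6 x 5 matrix
Total entries = rows * columns
Total = 6 * 5
Total = 30

30


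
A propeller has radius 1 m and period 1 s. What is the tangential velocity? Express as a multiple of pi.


Given: radius r = 1 m, period T = 1 s
Using v = 2*pi*r / T
v = 2*pi*1 / 1
v = 2*pi / 1
v = 2*pi m/s

2*pi m/s


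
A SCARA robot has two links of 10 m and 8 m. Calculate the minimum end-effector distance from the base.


Given: L1 = 10 m, L2 = 8 m
For a 2-link planar arm, min reach = |L1 - L2| (second link folded back)
Min reach = |10 - 8|
Min reach = 2 m

2 m


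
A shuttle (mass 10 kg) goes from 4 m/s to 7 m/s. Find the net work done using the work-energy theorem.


Given: m = 10 kg, v0 = 4 m/s, v = 7 m/s
Using W = (1/2)*m*(v^2 - v0^2)
v^2 = 7^2 = 49
v0^2 = 4^2 = 16
v^2 - v0^2 = 49 - 16 = 33
W = (1/2)*10*33 = 165 J

165 J


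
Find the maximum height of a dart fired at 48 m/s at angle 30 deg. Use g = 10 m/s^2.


Given: v0 = 48 m/s, theta = 30 deg, g = 10 m/s^2
sin^2(30) = 1/4
Using H = v0^2 * sin^2(theta) / (2*g)
H = 48^2 * 1/4 / (2*10)
H = 2304 * 1/4 / 20
H = 576 / 20
H = 144/5 m

144/5 m


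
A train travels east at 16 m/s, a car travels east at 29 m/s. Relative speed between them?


Given: v_A = 16 m/s east, v_B = 29 m/s east
Both move in the same direction; relative speed = |v_A - v_B|
|16 - 29| = |-13|
= 13 m/s

13 m/s


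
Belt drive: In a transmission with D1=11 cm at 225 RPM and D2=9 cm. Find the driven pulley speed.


Given: D1 = 11 cm, w1 = 225 RPM, D2 = 9 cm
Using D1*w1 = D2*w2
w2 = D1*w1 / D2
w2 = 11*225 / 9
w2 = 2475 / 9
w2 = 275 RPM

275 RPM


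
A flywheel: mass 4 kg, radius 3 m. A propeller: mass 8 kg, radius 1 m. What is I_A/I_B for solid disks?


Given: M1=4 kg, R1=3 m, M2=8 kg, R2=1 m
For a disk: I = (1/2)*M*R^2, so I_A/I_B = (M1*R1^2)/(M2*R2^2)
M1*R1^2 = 4*9 = 36
M2*R2^2 = 8*1 = 8
I_A/I_B = 36/8 = 9/2

9/2


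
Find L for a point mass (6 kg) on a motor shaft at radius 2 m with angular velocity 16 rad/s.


Given: m = 6 kg, r = 2 m, omega = 16 rad/s
For a point mass: I = m*r^2
I = 6*2^2 = 6*4 = 24
L = I*omega = 24*16
L = 384 kg*m^2/s

384 kg*m^2/s


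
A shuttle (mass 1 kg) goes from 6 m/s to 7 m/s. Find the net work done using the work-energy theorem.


Given: m = 1 kg, v0 = 6 m/s, v = 7 m/s
Using W = (1/2)*m*(v^2 - v0^2)
v^2 = 7^2 = 49
v0^2 = 6^2 = 36
v^2 - v0^2 = 49 - 36 = 13
W = (1/2)*1*13 = 13/2 J

13/2 J


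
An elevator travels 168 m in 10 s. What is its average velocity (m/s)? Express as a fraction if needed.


Given: distance d = 168 m, time t = 10 s
Using v = d / t
v = 168 / 10
v = 84/5 m/s

84/5 m/s


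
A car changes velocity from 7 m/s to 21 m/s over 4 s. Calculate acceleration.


Given: initial velocity v0 = 7 m/s, final velocity v = 21 m/s, time t = 4 s
Using a = (v - v0) / t
a = (21 - 7) / 4
a = 14 / 4
a = 7/2 m/s^2

7/2 m/s^2


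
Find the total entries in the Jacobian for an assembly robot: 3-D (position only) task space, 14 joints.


Given: task space dimension = 3, joints = 14
Jacobian is a 3 x 14 matrix
Total entries = rows * columns
Total = 3 * 14
Total = 42

42


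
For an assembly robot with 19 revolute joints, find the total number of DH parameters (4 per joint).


Given: 19 joints, 4 DH parameters per joint (d, theta, a, alpha)
Total DH parameters = number_of_joints * 4
Total = 19 * 4
Total = 76

76


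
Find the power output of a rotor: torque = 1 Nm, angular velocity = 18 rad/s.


Given: tau = 1 Nm, omega = 18 rad/s
Using P = tau * omega
P = 1 * 18
P = 18 W

18 W


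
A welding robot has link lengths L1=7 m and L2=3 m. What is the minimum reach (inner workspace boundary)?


Given: L1 = 7 m, L2 = 3 m
For a 2-link planar arm, min reach = |L1 - L2| (second link folded back)
Min reach = |7 - 3|
Min reach = 4 m

4 m


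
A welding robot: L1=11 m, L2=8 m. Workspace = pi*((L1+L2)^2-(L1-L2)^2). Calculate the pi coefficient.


Given: L1 = 11, L2 = 8
(L1+L2)^2 = (19)^2 = 361
(L1-L2)^2 = (3)^2 = 9
Difference = 361 - 9 = 352
This equals 4*L1*L2 = 4*11*8 = 352
Workspace area = 352*pi

352


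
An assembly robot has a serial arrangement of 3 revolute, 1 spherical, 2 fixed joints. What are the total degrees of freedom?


Given: serial robot with 3 revolute, 1 spherical, 2 fixed joints
DOF contribution per joint type: revolute=1, prismatic=1, spherical=3, fixed=0
DOF = 3*1 + 1*3 + 2*0
DOF = 6

6


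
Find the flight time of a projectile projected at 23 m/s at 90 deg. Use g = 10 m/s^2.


Given: v0 = 23 m/s, theta = 90 deg, g = 10 m/s^2
sin(90) = 1
Using T = 2*v0*sin(theta) / g
T = 2*23*1 / 10
T = 46 / 10
T = 23/5 s

23/5 s


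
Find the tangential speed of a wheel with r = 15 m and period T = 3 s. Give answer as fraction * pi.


Given: radius r = 15 m, period T = 3 s
Using v = 2*pi*r / T
v = 2*pi*15 / 3
v = 30*pi / 3
v = 10*pi m/s

10*pi m/s


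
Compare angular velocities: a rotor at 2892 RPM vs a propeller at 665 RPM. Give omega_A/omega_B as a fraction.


Given: RPM_A = 2892, RPM_B = 665
omega = 2*pi*RPM/60, so omega_A/omega_B = RPM_A / RPM_B
omega_A/omega_B = 2892 / 665
omega_A/omega_B = 2892/665

2892/665


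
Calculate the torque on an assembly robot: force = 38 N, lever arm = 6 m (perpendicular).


Given: F = 38 N, r = 6 m, angle = 90 deg (perpendicular)
Using tau = F * r * sin(90)
sin(90) = 1
tau = 38 * 6 * 1
tau = 228 Nm

228 Nm


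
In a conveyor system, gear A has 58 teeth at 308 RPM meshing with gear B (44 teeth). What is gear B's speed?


Given: N1 = 58 teeth, w1 = 308 RPM, N2 = 44 teeth
Using N1*w1 = N2*w2
w2 = N1*w1 / N2
w2 = 58*308 / 44
w2 = 17864 / 44
w2 = 406 RPM

406 RPM


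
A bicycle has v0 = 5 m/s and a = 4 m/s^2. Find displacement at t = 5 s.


Given: v0 = 5 m/s, a = 4 m/s^2, t = 5 s
Using s = v0*t + (1/2)*a*t^2
s = 5*5 + (1/2)*4*5^2
s = 25 + (1/2)*100
s = 25 + 50
s = 75

75 m


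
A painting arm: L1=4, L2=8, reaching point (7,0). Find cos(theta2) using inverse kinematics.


Given: L1 = 4, L2 = 8, target (x, y) = (7, 0)
Using cos(theta2) = (x^2 + y^2 - L1^2 - L2^2) / (2*L1*L2)
x^2 + y^2 = 7^2 + 0 = 49
L1^2 + L2^2 = 16 + 64 = 80
Numerator = 49 - 80 = -31
Denominator = 2*4*8 = 64
cos(theta2) = -31/64 = -31/64

-31/64


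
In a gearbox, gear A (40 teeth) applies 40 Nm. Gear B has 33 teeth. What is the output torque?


Given: N1 = 40, N2 = 33, T1 = 40 Nm
Using T2/T1 = N2/N1
T2 = T1 * N2 / N1
T2 = 40 * 33 / 40
T2 = 1320 / 40
T2 = 33 Nm

33 Nm


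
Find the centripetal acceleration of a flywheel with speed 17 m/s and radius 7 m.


Given: v = 17 m/s, r = 7 m
Using a_c = v^2 / r
a_c = 17^2 / 7
a_c = 289 / 7
a_c = 289/7 m/s^2

289/7 m/s^2


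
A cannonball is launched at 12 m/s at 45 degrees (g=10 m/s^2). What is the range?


Given: v0 = 12 m/s, theta = 45 deg, g = 10 m/s^2
sin(2*45) = sin(90) = 1
Using R = v0^2 * sin(2*theta) / g
R = 12^2 * 1 / 10
R = 144 / 10
R = 72/5 m

72/5 m


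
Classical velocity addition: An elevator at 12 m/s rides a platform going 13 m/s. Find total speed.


Given: object velocity = 12 m/s, platform velocity = 13 m/s (same direction)
Using classical velocity addition: v_total = v_object + v_platform
v_total = 12 + 13
v_total = 25 m/s

25 m/s


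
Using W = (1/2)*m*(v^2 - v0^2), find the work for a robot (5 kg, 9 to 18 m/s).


Given: m = 5 kg, v0 = 9 m/s, v = 18 m/s
Using W = (1/2)*m*(v^2 - v0^2)
v^2 = 18^2 = 324
v0^2 = 9^2 = 81
v^2 - v0^2 = 324 - 81 = 243
W = (1/2)*5*243 = 1215/2 J

1215/2 J


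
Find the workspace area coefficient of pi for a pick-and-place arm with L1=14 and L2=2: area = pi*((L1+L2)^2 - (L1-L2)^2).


Given: L1 = 14, L2 = 2
(L1+L2)^2 = (16)^2 = 256
(L1-L2)^2 = (12)^2 = 144
Difference = 256 - 144 = 112
This equals 4*L1*L2 = 4*14*2 = 112
Workspace area = 112*pi

112


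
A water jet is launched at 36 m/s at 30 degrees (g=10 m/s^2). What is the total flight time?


Given: v0 = 36 m/s, theta = 30 deg, g = 10 m/s^2
sin(30) = 1/2
Using T = 2*v0*sin(theta) / g
T = 2*36*1/2 / 10
T = 36 / 10
T = 18/5 s

18/5 s


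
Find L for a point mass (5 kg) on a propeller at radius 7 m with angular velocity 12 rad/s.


Given: m = 5 kg, r = 7 m, omega = 12 rad/s
For a point mass: I = m*r^2
I = 5*7^2 = 5*49 = 245
L = I*omega = 245*12
L = 2940 kg*m^2/s

2940 kg*m^2/s


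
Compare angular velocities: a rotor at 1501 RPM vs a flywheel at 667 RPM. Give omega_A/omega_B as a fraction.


Given: RPM_A = 1501, RPM_B = 667
omega = 2*pi*RPM/60, so omega_A/omega_B = RPM_A / RPM_B
omega_A/omega_B = 1501 / 667
omega_A/omega_B = 1501/667

1501/667


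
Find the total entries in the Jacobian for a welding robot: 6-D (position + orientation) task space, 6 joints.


Given: task space dimension = 6, joints = 6
Jacobian is a 6 x 6 matrix
Total entries = rows * columns
Total = 6 * 6
Total = 36

36
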